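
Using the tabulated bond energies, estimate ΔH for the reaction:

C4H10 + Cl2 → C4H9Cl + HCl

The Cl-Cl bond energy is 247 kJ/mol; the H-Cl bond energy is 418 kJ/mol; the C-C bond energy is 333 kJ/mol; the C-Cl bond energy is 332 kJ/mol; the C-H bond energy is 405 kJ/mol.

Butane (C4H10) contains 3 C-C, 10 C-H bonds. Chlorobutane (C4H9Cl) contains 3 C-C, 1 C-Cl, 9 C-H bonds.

ΔH ≈ −98 kJ

Bonds broken (reactants):
  C-C: 3 × 333 = 999
  C-H: 10 × 405 = 4050
  Cl-Cl: 1 × 247 = 247
  Σ(broken) = 5296 kJ
Bonds formed (products):
  C-C: 3 × 333 = 999
  C-Cl: 1 × 332 = 332
  C-H: 9 × 405 = 3645
  H-Cl: 1 × 418 = 418
  Σ(formed) = 5394 kJ
ΔH = Σ(broken) − Σ(formed) = 5296 − 5394 = −98 kJ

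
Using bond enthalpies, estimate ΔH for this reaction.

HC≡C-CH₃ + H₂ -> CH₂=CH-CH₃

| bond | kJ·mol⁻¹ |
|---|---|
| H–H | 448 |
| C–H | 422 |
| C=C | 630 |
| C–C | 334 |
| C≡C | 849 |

Bonds broken (reactants):
  C≡C: 1 × 849 = 849
  C–C: 1 × 334 = 334
  C–H: 4 × 422 = 1688
  H–H: 1 × 448 = 448
  Σ(broken) = 3319 kJ
Bonds formed (products):
  C–C: 1 × 334 = 334
  C–H: 6 × 422 = 2532
  C=C: 1 × 630 = 630
  Σ(formed) = 3496 kJ
ΔH = Σ(broken) − Σ(formed) = 3319 − 3496 = −177 kJ

ΔH ≈ −177 kJ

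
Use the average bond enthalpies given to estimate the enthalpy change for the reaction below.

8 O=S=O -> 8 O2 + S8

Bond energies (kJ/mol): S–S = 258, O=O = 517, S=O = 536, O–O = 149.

ΔH ≈ +2376 kJ

Bonds broken (reactants):
  S=O: 16 × 536 = 8576
  Σ(broken) = 8576 kJ
Bonds formed (products):
  O=O: 8 × 517 = 4136
  S–S: 8 × 258 = 2064
  Σ(formed) = 6200 kJ
ΔH = Σ(broken) − Σ(formed) = 8576 − 6200 = +2376 kJ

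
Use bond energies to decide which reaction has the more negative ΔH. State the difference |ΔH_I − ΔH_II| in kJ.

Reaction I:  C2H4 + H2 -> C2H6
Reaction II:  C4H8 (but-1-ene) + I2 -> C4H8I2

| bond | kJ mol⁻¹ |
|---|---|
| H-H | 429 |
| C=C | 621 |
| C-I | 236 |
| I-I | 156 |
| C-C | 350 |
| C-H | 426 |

Reaction I:
  Bonds broken (reactants):
    C-H: 4 × 426 = 1704
    C=C: 1 × 621 = 621
    H-H: 1 × 429 = 429
    Σ(broken) = 2754 kJ
  Bonds formed (products):
    C-C: 1 × 350 = 350
    C-H: 6 × 426 = 2556
    Σ(formed) = 2906 kJ
  ΔH_I = 2754 − 2906 = −152 kJ
Reaction II:
  Bonds broken (reactants):
    C-C: 2 × 350 = 700
    C-H: 8 × 426 = 3408
    C=C: 1 × 621 = 621
    I-I: 1 × 156 = 156
    Σ(broken) = 4885 kJ
  Bonds formed (products):
    C-C: 3 × 350 = 1050
    C-H: 8 × 426 = 3408
    C-I: 2 × 236 = 472
    Σ(formed) = 4930 kJ
  ΔH_II = 4885 − 4930 = −45 kJ
ΔH_I − ΔH_II = −107 kJ, so reaction I has the more negative ΔH; |ΔH_I − ΔH_II| = 107 kJ.

Reaction I, by 107 kJ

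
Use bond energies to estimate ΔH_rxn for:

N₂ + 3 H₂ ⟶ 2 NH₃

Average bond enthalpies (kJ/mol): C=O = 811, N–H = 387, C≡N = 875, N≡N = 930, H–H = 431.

ΔH ≈ −99 kJ

Bonds broken (reactants):
  H–H: 3 × 431 = 1293
  N≡N: 1 × 930 = 930
  Σ(broken) = 2223 kJ
Bonds formed (products):
  N–H: 6 × 387 = 2322
  Σ(formed) = 2322 kJ
ΔH = Σ(broken) − Σ(formed) = 2223 − 2322 = −99 kJ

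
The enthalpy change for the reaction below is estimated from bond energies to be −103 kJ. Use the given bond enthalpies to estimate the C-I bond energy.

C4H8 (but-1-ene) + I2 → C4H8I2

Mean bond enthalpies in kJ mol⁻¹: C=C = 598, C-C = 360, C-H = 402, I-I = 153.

D(C-I) ≈ 247 kJ/mol

Let D be the C-I bond energy.
Σ(broken) = 2×360 + 8×402 + 1×598 + 1×153 = 4687
Σ(formed) = 3×360 + 8×402 + 2×D = 4296 + 2D
ΔH = Σ(broken) − Σ(formed) = (4687) − (4296 + 2D) = +391 − 2D
Setting this equal to −103 kJ gives 2D = 494, so D = 247 kJ/mol.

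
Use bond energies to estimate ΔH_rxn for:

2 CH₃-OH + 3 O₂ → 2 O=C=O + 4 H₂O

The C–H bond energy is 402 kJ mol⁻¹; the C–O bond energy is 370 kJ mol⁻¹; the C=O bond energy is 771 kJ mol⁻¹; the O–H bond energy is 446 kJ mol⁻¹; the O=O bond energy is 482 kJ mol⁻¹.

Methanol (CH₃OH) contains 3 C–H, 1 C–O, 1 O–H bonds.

ΔH ≈ −1162 kJ

Bonds broken (reactants):
  C–H: 6 × 402 = 2412
  C–O: 2 × 370 = 740
  O–H: 2 × 446 = 892
  O=O: 3 × 482 = 1446
  Σ(broken) = 5490 kJ
Bonds formed (products):
  C=O: 4 × 771 = 3084
  O–H: 8 × 446 = 3568
  Σ(formed) = 6652 kJ
ΔH = Σ(broken) − Σ(formed) = 5490 − 6652 = −1162 kJ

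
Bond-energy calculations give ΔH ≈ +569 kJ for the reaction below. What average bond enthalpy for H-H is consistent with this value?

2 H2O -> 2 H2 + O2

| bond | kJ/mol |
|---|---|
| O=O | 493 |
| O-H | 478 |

D(H-H) ≈ 425 kJ/mol

Let D be the H-H bond energy.
Σ(broken) = 4×478 = 1912
Σ(formed) = 2×D + 1×493 = 493 + 2D
ΔH = Σ(broken) − Σ(formed) = (1912) − (493 + 2D) = +1419 − 2D
Setting this equal to +569 kJ gives 2D = 850, so D = 425 kJ/mol.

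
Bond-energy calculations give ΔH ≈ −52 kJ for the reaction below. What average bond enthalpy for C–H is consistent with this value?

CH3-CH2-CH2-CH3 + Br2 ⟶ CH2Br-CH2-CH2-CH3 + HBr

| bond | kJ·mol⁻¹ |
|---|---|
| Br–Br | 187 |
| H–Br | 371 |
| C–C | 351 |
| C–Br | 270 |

D(C–H) ≈ 402 kJ/mol

Let D be the C–H bond energy.
Σ(broken) = 1×187 + 3×351 + 10×D = 1240 + 10D
Σ(formed) = 1×270 + 3×351 + 9×D + 1×371 = 1694 + 9D
ΔH = Σ(broken) − Σ(formed) = (1240 + 10D) − (1694 + 9D) = −454 + D
Setting this equal to −52 kJ gives D = 402 kJ/mol.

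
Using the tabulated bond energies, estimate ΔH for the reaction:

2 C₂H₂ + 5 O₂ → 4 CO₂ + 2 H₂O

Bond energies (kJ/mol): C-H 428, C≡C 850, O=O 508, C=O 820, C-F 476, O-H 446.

Bonds broken (reactants):
  C≡C: 2 × 850 = 1700
  C-H: 4 × 428 = 1712
  O=O: 5 × 508 = 2540
  Σ(broken) = 5952 kJ
Bonds formed (products):
  C=O: 8 × 820 = 6560
  O-H: 4 × 446 = 1784
  Σ(formed) = 8344 kJ
ΔH = Σ(broken) − Σ(formed) = 5952 − 8344 = −2392 kJ

ΔH ≈ −2392 kJ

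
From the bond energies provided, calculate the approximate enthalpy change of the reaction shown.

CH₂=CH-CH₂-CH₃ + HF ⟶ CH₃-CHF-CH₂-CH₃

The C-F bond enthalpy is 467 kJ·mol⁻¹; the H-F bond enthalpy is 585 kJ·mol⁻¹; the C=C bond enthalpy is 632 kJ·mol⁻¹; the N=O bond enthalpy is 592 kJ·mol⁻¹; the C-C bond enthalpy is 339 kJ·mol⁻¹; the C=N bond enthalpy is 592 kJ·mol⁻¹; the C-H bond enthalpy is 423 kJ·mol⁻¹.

ΔH ≈ −12 kJ

Bonds broken (reactants):
  C-C: 2 × 339 = 678
  C-H: 8 × 423 = 3384
  C=C: 1 × 632 = 632
  H-F: 1 × 585 = 585
  Σ(broken) = 5279 kJ
Bonds formed (products):
  C-C: 3 × 339 = 1017
  C-F: 1 × 467 = 467
  C-H: 9 × 423 = 3807
  Σ(formed) = 5291 kJ
ΔH = Σ(broken) − Σ(formed) = 5279 − 5291 = −12 kJ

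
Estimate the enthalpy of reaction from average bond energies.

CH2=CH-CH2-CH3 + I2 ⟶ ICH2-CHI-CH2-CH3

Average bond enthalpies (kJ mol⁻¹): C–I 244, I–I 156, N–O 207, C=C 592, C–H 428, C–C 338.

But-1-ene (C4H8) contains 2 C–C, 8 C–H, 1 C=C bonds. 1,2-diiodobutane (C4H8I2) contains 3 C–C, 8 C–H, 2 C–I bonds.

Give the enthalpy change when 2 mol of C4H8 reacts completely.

Bonds broken (reactants):
  C–C: 2 × 338 = 676
  C–H: 8 × 428 = 3424
  C=C: 1 × 592 = 592
  I–I: 1 × 156 = 156
  Σ(broken) = 4848 kJ
Bonds formed (products):
  C–C: 3 × 338 = 1014
  C–H: 8 × 428 = 3424
  C–I: 2 × 244 = 488
  Σ(formed) = 4926 kJ
ΔH = Σ(broken) − Σ(formed) = 4848 − 4926 = −78 kJ
For 2× the reaction as written: 2 × (−78) = −156 kJ

ΔH = −156 kJ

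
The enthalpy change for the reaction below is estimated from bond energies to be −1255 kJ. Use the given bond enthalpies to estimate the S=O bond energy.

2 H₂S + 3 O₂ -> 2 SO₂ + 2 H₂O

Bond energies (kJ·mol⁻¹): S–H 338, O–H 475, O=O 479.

D(S=O) ≈ 536 kJ/mol

Let D be the S=O bond energy.
Σ(broken) = 3×479 + 4×338 = 2789
Σ(formed) = 4×475 + 4×D = 1900 + 4D
ΔH = Σ(broken) − Σ(formed) = (2789) − (1900 + 4D) = +889 − 4D
Setting this equal to −1255 kJ gives 4D = 2144, so D = 536 kJ/mol.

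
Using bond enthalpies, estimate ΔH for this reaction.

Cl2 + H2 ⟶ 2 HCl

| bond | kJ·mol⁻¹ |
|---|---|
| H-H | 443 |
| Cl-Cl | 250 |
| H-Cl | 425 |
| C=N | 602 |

ΔH ≈ −157 kJ

Bonds broken (reactants):
  Cl-Cl: 1 × 250 = 250
  H-H: 1 × 443 = 443
  Σ(broken) = 693 kJ
Bonds formed (products):
  H-Cl: 2 × 425 = 850
  Σ(formed) = 850 kJ
ΔH = Σ(broken) − Σ(formed) = 693 − 850 = −157 kJ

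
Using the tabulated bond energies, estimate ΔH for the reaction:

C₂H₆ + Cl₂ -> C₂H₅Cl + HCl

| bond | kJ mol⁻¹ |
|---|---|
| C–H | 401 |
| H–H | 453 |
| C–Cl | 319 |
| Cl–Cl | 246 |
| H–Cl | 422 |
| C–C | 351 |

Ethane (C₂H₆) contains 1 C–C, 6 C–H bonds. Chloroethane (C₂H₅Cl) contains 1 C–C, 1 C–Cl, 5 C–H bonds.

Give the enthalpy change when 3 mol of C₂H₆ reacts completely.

Bonds broken (reactants):
  C–C: 1 × 351 = 351
  C–H: 6 × 401 = 2406
  Cl–Cl: 1 × 246 = 246
  Σ(broken) = 3003 kJ
Bonds formed (products):
  C–C: 1 × 351 = 351
  C–Cl: 1 × 319 = 319
  C–H: 5 × 401 = 2005
  H–Cl: 1 × 422 = 422
  Σ(formed) = 3097 kJ
ΔH = Σ(broken) − Σ(formed) = 3003 − 3097 = −94 kJ
For 3× the reaction as written: 3 × (−94) = −282 kJ

ΔH = −282 kJ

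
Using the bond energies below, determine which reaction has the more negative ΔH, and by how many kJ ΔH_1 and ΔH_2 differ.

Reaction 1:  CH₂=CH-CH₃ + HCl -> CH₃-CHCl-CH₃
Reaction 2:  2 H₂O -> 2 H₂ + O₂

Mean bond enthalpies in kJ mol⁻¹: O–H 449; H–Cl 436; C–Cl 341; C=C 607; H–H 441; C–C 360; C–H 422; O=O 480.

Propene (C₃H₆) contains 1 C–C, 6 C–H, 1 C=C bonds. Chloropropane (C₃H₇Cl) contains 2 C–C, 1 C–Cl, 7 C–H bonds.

Reaction 1, by 514 kJ

Reaction 1:
  Bonds broken (reactants):
    C–C: 1 × 360 = 360
    C–H: 6 × 422 = 2532
    C=C: 1 × 607 = 607
    H–Cl: 1 × 436 = 436
    Σ(broken) = 3935 kJ
  Bonds formed (products):
    C–C: 2 × 360 = 720
    C–Cl: 1 × 341 = 341
    C–H: 7 × 422 = 2954
    Σ(formed) = 4015 kJ
  ΔH_1 = 3935 − 4015 = −80 kJ
Reaction 2:
  Bonds broken (reactants):
    O–H: 4 × 449 = 1796
    Σ(broken) = 1796 kJ
  Bonds formed (products):
    H–H: 2 × 441 = 882
    O=O: 1 × 480 = 480
    Σ(formed) = 1362 kJ
  ΔH_2 = 1796 − 1362 = +434 kJ
ΔH_1 − ΔH_2 = −514 kJ, so reaction 1 has the more negative ΔH; |ΔH_1 − ΔH_2| = 514 kJ.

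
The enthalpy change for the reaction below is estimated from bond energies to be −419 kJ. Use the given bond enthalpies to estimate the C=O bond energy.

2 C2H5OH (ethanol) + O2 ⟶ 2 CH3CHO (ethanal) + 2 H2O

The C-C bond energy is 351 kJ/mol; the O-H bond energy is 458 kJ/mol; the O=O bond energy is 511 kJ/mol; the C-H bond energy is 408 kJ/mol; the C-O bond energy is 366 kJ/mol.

Let D be the C=O bond energy.
Σ(broken) = 2×351 + 10×408 + 2×366 + 2×458 + 1×511 = 6941
Σ(formed) = 2×351 + 8×408 + 2×D + 4×458 = 5798 + 2D
ΔH = Σ(broken) − Σ(formed) = (6941) − (5798 + 2D) = +1143 − 2D
Setting this equal to −419 kJ gives 2D = 1562, so D = 781 kJ/mol.

D(C=O) ≈ 781 kJ/mol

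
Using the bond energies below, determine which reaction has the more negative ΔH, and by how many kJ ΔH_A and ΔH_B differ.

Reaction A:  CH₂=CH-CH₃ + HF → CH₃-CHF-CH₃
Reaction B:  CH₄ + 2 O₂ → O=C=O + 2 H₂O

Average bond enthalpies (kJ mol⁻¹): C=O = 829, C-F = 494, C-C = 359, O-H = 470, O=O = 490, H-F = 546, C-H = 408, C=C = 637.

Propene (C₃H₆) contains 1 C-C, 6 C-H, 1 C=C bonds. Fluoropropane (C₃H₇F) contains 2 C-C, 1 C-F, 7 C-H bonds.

Reaction A:
  Bonds broken (reactants):
    C-C: 1 × 359 = 359
    C-H: 6 × 408 = 2448
    C=C: 1 × 637 = 637
    H-F: 1 × 546 = 546
    Σ(broken) = 3990 kJ
  Bonds formed (products):
    C-C: 2 × 359 = 718
    C-F: 1 × 494 = 494
    C-H: 7 × 408 = 2856
    Σ(formed) = 4068 kJ
  ΔH_A = 3990 − 4068 = −78 kJ
Reaction B:
  Bonds broken (reactants):
    C-H: 4 × 408 = 1632
    O=O: 2 × 490 = 980
    Σ(broken) = 2612 kJ
  Bonds formed (products):
    C=O: 2 × 829 = 1658
    O-H: 4 × 470 = 1880
    Σ(formed) = 3538 kJ
  ΔH_B = 2612 − 3538 = −926 kJ
ΔH_A − ΔH_B = +848 kJ, so reaction B has the more negative ΔH; |ΔH_A − ΔH_B| = 848 kJ.

Reaction B, by 848 kJ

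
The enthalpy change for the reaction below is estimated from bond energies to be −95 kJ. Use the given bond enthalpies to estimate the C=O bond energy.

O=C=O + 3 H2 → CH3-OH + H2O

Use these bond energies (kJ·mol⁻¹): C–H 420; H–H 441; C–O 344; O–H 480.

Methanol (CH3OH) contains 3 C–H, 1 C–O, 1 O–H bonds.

Let D be the C=O bond energy.
Σ(broken) = 2×D + 3×441 = 1323 + 2D
Σ(formed) = 3×420 + 1×344 + 3×480 = 3044
ΔH = Σ(broken) − Σ(formed) = (1323 + 2D) − (3044) = −1721 + 2D
Setting this equal to −95 kJ gives 2D = 1626, so D = 813 kJ/mol.

D(C=O) ≈ 813 kJ/mol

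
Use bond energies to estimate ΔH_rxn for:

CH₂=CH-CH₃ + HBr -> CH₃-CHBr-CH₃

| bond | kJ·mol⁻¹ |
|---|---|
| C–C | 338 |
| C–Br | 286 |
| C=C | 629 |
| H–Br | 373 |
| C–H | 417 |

ΔH ≈ −39 kJ

Bonds broken (reactants):
  C–C: 1 × 338 = 338
  C–H: 6 × 417 = 2502
  C=C: 1 × 629 = 629
  H–Br: 1 × 373 = 373
  Σ(broken) = 3842 kJ
Bonds formed (products):
  C–Br: 1 × 286 = 286
  C–C: 2 × 338 = 676
  C–H: 7 × 417 = 2919
  Σ(formed) = 3881 kJ
ΔH = Σ(broken) − Σ(formed) = 3842 − 3881 = −39 kJ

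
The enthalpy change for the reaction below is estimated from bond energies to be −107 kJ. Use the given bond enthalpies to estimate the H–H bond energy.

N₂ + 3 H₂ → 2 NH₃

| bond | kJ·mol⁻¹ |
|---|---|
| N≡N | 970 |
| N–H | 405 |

D(H–H) ≈ 451 kJ/mol

Let D be the H–H bond energy.
Σ(broken) = 3×D + 1×970 = 970 + 3D
Σ(formed) = 6×405 = 2430
ΔH = Σ(broken) − Σ(formed) = (970 + 3D) − (2430) = −1460 + 3D
Setting this equal to −107 kJ gives 3D = 1353, so D = 451 kJ/mol.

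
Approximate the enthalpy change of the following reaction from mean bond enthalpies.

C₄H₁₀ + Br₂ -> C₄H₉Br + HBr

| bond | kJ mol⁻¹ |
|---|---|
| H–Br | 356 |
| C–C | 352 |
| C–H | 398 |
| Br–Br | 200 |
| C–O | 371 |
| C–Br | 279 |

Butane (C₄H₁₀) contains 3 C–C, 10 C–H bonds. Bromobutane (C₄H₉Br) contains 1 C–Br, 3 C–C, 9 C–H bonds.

Bonds broken (reactants):
  Br–Br: 1 × 200 = 200
  C–C: 3 × 352 = 1056
  C–H: 10 × 398 = 3980
  Σ(broken) = 5236 kJ
Bonds formed (products):
  C–Br: 1 × 279 = 279
  C–C: 3 × 352 = 1056
  C–H: 9 × 398 = 3582
  H–Br: 1 × 356 = 356
  Σ(formed) = 5273 kJ
ΔH = Σ(broken) − Σ(formed) = 5236 − 5273 = −37 kJ

ΔH ≈ −37 kJ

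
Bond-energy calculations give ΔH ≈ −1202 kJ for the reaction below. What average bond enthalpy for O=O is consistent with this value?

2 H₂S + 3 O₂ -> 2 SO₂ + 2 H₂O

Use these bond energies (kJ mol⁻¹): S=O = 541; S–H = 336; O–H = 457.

D(O=O) ≈ 482 kJ/mol

Let D be the O=O bond energy.
Σ(broken) = 3×D + 4×336 = 1344 + 3D
Σ(formed) = 4×457 + 4×541 = 3992
ΔH = Σ(broken) − Σ(formed) = (1344 + 3D) − (3992) = −2648 + 3D
Setting this equal to −1202 kJ gives 3D = 1446, so D = 482 kJ/mol.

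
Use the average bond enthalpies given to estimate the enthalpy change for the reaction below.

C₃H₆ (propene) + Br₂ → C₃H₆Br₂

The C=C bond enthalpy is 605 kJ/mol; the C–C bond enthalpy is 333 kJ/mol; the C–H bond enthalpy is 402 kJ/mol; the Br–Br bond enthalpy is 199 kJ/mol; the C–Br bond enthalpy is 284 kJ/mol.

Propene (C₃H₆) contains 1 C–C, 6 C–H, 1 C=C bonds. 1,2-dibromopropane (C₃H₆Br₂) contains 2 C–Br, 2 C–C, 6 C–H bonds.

ΔH ≈ −97 kJ

Bonds broken (reactants):
  Br–Br: 1 × 199 = 199
  C–C: 1 × 333 = 333
  C–H: 6 × 402 = 2412
  C=C: 1 × 605 = 605
  Σ(broken) = 3549 kJ
Bonds formed (products):
  C–Br: 2 × 284 = 568
  C–C: 2 × 333 = 666
  C–H: 6 × 402 = 2412
  Σ(formed) = 3646 kJ
ΔH = Σ(broken) − Σ(formed) = 3549 − 3646 = −97 kJ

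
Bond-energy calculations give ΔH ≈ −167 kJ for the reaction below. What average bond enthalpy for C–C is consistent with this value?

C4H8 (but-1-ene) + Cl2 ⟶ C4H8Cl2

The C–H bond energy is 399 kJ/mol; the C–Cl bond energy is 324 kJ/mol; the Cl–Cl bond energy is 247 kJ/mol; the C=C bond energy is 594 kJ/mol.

Let D be the C–C bond energy.
Σ(broken) = 2×D + 8×399 + 1×594 + 1×247 = 4033 + 2D
Σ(formed) = 3×D + 2×324 + 8×399 = 3840 + 3D
ΔH = Σ(broken) − Σ(formed) = (4033 + 2D) − (3840 + 3D) = +193 − D
Setting this equal to −167 kJ gives D = 360 kJ/mol.

D(C–C) ≈ 360 kJ/mol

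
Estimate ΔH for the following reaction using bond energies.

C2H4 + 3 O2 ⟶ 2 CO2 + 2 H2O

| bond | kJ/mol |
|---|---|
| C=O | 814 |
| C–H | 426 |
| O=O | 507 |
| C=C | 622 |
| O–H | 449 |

ΔH ≈ −1205 kJ

Bonds broken (reactants):
  C–H: 4 × 426 = 1704
  C=C: 1 × 622 = 622
  O=O: 3 × 507 = 1521
  Σ(broken) = 3847 kJ
Bonds formed (products):
  C=O: 4 × 814 = 3256
  O–H: 4 × 449 = 1796
  Σ(formed) = 5052 kJ
ΔH = Σ(broken) − Σ(formed) = 3847 − 5052 = −1205 kJ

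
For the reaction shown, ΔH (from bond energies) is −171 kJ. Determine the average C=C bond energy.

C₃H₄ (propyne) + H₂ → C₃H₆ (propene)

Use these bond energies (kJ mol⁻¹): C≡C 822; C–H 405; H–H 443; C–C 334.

Let D be the C=C bond energy.
Σ(broken) = 1×822 + 1×334 + 4×405 + 1×443 = 3219
Σ(formed) = 1×334 + 6×405 + 1×D = 2764 + D
ΔH = Σ(broken) − Σ(formed) = (3219) − (2764 + D) = +455 − D
Setting this equal to −171 kJ gives D = 626 kJ/mol.

D(C=C) ≈ 626 kJ/mol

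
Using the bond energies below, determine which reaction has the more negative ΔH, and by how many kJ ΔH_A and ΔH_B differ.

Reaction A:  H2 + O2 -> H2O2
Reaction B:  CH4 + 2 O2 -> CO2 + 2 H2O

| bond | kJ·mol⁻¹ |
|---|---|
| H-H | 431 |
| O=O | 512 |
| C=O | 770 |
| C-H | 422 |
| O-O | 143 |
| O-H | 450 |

Reaction B, by 528 kJ

Reaction A:
  Bonds broken (reactants):
    H-H: 1 × 431 = 431
    O=O: 1 × 512 = 512
    Σ(broken) = 943 kJ
  Bonds formed (products):
    O-H: 2 × 450 = 900
    O-O: 1 × 143 = 143
    Σ(formed) = 1043 kJ
  ΔH_A = 943 − 1043 = −100 kJ
Reaction B:
  Bonds broken (reactants):
    C-H: 4 × 422 = 1688
    O=O: 2 × 512 = 1024
    Σ(broken) = 2712 kJ
  Bonds formed (products):
    C=O: 2 × 770 = 1540
    O-H: 4 × 450 = 1800
    Σ(formed) = 3340 kJ
  ΔH_B = 2712 − 3340 = −628 kJ
ΔH_A − ΔH_B = +528 kJ, so reaction B has the more negative ΔH; |ΔH_A − ΔH_B| = 528 kJ.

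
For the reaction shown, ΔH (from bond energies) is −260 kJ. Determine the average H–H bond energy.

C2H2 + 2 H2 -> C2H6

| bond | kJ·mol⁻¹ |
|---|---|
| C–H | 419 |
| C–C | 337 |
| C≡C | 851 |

D(H–H) ≈ 451 kJ/mol

Let D be the H–H bond energy.
Σ(broken) = 1×851 + 2×419 + 2×D = 1689 + 2D
Σ(formed) = 1×337 + 6×419 = 2851
ΔH = Σ(broken) − Σ(formed) = (1689 + 2D) − (2851) = −1162 + 2D
Setting this equal to −260 kJ gives 2D = 902, so D = 451 kJ/mol.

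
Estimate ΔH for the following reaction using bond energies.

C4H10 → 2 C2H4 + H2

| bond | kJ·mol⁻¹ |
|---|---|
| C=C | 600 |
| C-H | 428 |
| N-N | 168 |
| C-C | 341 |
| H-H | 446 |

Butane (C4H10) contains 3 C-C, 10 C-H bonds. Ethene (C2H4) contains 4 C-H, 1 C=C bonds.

Bonds broken (reactants):
  C-C: 3 × 341 = 1023
  C-H: 10 × 428 = 4280
  Σ(broken) = 5303 kJ
Bonds formed (products):
  C-H: 8 × 428 = 3424
  C=C: 2 × 600 = 1200
  H-H: 1 × 446 = 446
  Σ(formed) = 5070 kJ
ΔH = Σ(broken) − Σ(formed) = 5303 − 5070 = +233 kJ

ΔH ≈ +233 kJ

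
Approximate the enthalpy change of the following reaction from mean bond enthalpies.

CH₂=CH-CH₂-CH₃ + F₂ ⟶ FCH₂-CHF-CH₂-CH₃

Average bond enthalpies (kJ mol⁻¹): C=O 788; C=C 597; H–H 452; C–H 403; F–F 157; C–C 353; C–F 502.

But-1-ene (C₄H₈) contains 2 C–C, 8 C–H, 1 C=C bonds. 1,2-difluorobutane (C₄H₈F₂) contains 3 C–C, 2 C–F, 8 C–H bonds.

Bonds broken (reactants):
  C–C: 2 × 353 = 706
  C–H: 8 × 403 = 3224
  C=C: 1 × 597 = 597
  F–F: 1 × 157 = 157
  Σ(broken) = 4684 kJ
Bonds formed (products):
  C–C: 3 × 353 = 1059
  C–F: 2 × 502 = 1004
  C–H: 8 × 403 = 3224
  Σ(formed) = 5287 kJ
ΔH = Σ(broken) − Σ(formed) = 4684 − 5287 = −603 kJ

ΔH ≈ −603 kJ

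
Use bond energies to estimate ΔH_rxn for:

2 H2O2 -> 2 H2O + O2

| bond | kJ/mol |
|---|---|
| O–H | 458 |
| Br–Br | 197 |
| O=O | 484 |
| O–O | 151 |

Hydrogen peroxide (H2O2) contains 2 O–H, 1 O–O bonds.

ΔH ≈ −182 kJ

Bonds broken (reactants):
  O–H: 4 × 458 = 1832
  O–O: 2 × 151 = 302
  Σ(broken) = 2134 kJ
Bonds formed (products):
  O–H: 4 × 458 = 1832
  O=O: 1 × 484 = 484
  Σ(formed) = 2316 kJ
ΔH = Σ(broken) − Σ(formed) = 2134 − 2316 = −182 kJ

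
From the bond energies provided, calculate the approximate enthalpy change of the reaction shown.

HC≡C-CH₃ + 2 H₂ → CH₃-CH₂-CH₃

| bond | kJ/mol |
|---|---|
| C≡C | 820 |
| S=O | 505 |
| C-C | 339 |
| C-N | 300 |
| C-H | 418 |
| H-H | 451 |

ΔH ≈ −289 kJ

Bonds broken (reactants):
  C≡C: 1 × 820 = 820
  C-C: 1 × 339 = 339
  C-H: 4 × 418 = 1672
  H-H: 2 × 451 = 902
  Σ(broken) = 3733 kJ
Bonds formed (products):
  C-C: 2 × 339 = 678
  C-H: 8 × 418 = 3344
  Σ(formed) = 4022 kJ
ΔH = Σ(broken) − Σ(formed) = 3733 − 4022 = −289 kJ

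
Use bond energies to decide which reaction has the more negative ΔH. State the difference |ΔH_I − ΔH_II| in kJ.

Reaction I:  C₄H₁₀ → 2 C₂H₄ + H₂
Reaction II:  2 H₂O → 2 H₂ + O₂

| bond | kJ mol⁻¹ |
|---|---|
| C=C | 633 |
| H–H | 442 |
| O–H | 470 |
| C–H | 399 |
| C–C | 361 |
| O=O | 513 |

Reaction I, by 310 kJ

Reaction I:
  Bonds broken (reactants):
    C–C: 3 × 361 = 1083
    C–H: 10 × 399 = 3990
    Σ(broken) = 5073 kJ
  Bonds formed (products):
    C–H: 8 × 399 = 3192
    C=C: 2 × 633 = 1266
    H–H: 1 × 442 = 442
    Σ(formed) = 4900 kJ
  ΔH_I = 5073 − 4900 = +173 kJ
Reaction II:
  Bonds broken (reactants):
    O–H: 4 × 470 = 1880
    Σ(broken) = 1880 kJ
  Bonds formed (products):
    H–H: 2 × 442 = 884
    O=O: 1 × 513 = 513
    Σ(formed) = 1397 kJ
  ΔH_II = 1880 − 1397 = +483 kJ
ΔH_I − ΔH_II = −310 kJ, so reaction I has the more negative ΔH; |ΔH_I − ΔH_II| = 310 kJ.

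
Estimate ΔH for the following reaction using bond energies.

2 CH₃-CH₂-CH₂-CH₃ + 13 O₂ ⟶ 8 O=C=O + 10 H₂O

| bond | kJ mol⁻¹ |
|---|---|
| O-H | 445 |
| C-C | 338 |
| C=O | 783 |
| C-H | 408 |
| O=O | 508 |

Bonds broken (reactants):
  C-C: 6 × 338 = 2028
  C-H: 20 × 408 = 8160
  O=O: 13 × 508 = 6604
  Σ(broken) = 16792 kJ
Bonds formed (products):
  C=O: 16 × 783 = 12528
  O-H: 20 × 445 = 8900
  Σ(formed) = 21428 kJ
ΔH = Σ(broken) − Σ(formed) = 16792 − 21428 = −4636 kJ

ΔH ≈ −4636 kJ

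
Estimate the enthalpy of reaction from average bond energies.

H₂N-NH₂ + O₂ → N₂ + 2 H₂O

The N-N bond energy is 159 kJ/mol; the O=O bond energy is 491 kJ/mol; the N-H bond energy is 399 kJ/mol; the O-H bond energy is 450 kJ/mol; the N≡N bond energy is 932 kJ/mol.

Bonds broken (reactants):
  N-H: 4 × 399 = 1596
  N-N: 1 × 159 = 159
  O=O: 1 × 491 = 491
  Σ(broken) = 2246 kJ
Bonds formed (products):
  N≡N: 1 × 932 = 932
  O-H: 4 × 450 = 1800
  Σ(formed) = 2732 kJ
ΔH = Σ(broken) − Σ(formed) = 2246 − 2732 = −486 kJ

ΔH ≈ −486 kJ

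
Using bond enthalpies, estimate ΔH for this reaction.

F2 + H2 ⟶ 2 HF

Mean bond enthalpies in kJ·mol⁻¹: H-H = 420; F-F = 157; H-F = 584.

ΔH ≈ −591 kJ

Bonds broken (reactants):
  F-F: 1 × 157 = 157
  H-H: 1 × 420 = 420
  Σ(broken) = 577 kJ
Bonds formed (products):
  H-F: 2 × 584 = 1168
  Σ(formed) = 1168 kJ
ΔH = Σ(broken) − Σ(formed) = 577 − 1168 = −591 kJ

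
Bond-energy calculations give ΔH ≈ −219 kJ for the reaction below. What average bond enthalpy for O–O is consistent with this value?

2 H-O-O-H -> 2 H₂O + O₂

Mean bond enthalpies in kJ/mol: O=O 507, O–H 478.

Let D be the O–O bond energy.
Σ(broken) = 4×478 + 2×D = 1912 + 2D
Σ(formed) = 4×478 + 1×507 = 2419
ΔH = Σ(broken) − Σ(formed) = (1912 + 2D) − (2419) = −507 + 2D
Setting this equal to −219 kJ gives 2D = 288, so D = 144 kJ/mol.

D(O–O) ≈ 144 kJ/mol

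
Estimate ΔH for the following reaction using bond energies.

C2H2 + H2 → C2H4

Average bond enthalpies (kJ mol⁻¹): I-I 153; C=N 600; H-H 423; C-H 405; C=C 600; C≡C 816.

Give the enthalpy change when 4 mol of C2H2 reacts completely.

ΔH = −684 kJ

Bonds broken (reactants):
  C≡C: 1 × 816 = 816
  C-H: 2 × 405 = 810
  H-H: 1 × 423 = 423
  Σ(broken) = 2049 kJ
Bonds formed (products):
  C-H: 4 × 405 = 1620
  C=C: 1 × 600 = 600
  Σ(formed) = 2220 kJ
ΔH = Σ(broken) − Σ(formed) = 2049 − 2220 = −171 kJ
For 4× the reaction as written: 4 × (−171) = −684 kJ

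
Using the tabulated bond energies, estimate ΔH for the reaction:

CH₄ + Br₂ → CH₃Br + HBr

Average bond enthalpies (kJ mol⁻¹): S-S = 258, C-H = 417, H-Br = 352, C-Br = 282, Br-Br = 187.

ΔH ≈ −30 kJ

Bonds broken (reactants):
  Br-Br: 1 × 187 = 187
  C-H: 4 × 417 = 1668
  Σ(broken) = 1855 kJ
Bonds formed (products):
  C-Br: 1 × 282 = 282
  C-H: 3 × 417 = 1251
  H-Br: 1 × 352 = 352
  Σ(formed) = 1885 kJ
ΔH = Σ(broken) − Σ(formed) = 1855 − 1885 = −30 kJ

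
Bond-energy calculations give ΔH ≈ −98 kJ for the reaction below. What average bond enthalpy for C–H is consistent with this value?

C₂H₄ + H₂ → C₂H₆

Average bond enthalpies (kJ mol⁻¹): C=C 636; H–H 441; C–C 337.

Let D be the C–H bond energy.
Σ(broken) = 4×D + 1×636 + 1×441 = 1077 + 4D
Σ(formed) = 1×337 + 6×D = 337 + 6D
ΔH = Σ(broken) − Σ(formed) = (1077 + 4D) − (337 + 6D) = +740 − 2D
Setting this equal to −98 kJ gives 2D = 838, so D = 419 kJ/mol.

D(C–H) ≈ 419 kJ/mol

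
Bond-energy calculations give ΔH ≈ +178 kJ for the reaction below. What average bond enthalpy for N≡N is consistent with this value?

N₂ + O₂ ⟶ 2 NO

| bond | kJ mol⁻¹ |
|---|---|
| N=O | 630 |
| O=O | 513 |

D(N≡N) ≈ 925 kJ/mol

Let D be the N≡N bond energy.
Σ(broken) = 1×D + 1×513 = 513 + D
Σ(formed) = 2×630 = 1260
ΔH = Σ(broken) − Σ(formed) = (513 + D) − (1260) = −747 + D
Setting this equal to +178 kJ gives D = 925 kJ/mol.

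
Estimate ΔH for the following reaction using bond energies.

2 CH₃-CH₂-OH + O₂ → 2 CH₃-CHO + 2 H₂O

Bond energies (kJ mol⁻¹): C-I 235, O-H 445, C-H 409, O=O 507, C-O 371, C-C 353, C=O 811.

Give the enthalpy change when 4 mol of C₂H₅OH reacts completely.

ΔH = −890 kJ

Bonds broken (reactants):
  C-C: 2 × 353 = 706
  C-H: 10 × 409 = 4090
  C-O: 2 × 371 = 742
  O-H: 2 × 445 = 890
  O=O: 1 × 507 = 507
  Σ(broken) = 6935 kJ
Bonds formed (products):
  C-C: 2 × 353 = 706
  C-H: 8 × 409 = 3272
  C=O: 2 × 811 = 1622
  O-H: 4 × 445 = 1780
  Σ(formed) = 7380 kJ
ΔH = Σ(broken) − Σ(formed) = 6935 − 7380 = −445 kJ
For 2× the reaction as written: 2 × (−445) = −890 kJ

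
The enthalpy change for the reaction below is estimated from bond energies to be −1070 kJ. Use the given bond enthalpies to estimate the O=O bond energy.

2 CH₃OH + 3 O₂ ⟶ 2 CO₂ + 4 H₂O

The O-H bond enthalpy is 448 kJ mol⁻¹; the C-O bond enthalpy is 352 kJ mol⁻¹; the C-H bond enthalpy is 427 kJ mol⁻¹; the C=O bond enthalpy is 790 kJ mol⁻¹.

D(O=O) ≈ 504 kJ/mol

Let D be the O=O bond energy.
Σ(broken) = 6×427 + 2×352 + 2×448 + 3×D = 4162 + 3D
Σ(formed) = 4×790 + 8×448 = 6744
ΔH = Σ(broken) − Σ(formed) = (4162 + 3D) − (6744) = −2582 + 3D
Setting this equal to −1070 kJ gives 3D = 1512, so D = 504 kJ/mol.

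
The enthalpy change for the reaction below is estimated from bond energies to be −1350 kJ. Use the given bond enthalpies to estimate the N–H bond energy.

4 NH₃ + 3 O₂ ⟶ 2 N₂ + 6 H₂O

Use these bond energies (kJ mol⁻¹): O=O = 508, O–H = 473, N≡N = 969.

Let D be the N–H bond energy.
Σ(broken) = 12×D + 3×508 = 1524 + 12D
Σ(formed) = 2×969 + 12×473 = 7614
ΔH = Σ(broken) − Σ(formed) = (1524 + 12D) − (7614) = −6090 + 12D
Setting this equal to −1350 kJ gives 12D = 4740, so D = 395 kJ/mol.

D(N–H) ≈ 395 kJ/mol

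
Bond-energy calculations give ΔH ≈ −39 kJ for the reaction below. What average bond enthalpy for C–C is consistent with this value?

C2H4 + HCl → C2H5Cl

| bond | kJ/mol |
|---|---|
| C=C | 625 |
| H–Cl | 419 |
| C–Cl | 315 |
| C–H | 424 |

D(C–C) ≈ 344 kJ/mol

Let D be the C–C bond energy.
Σ(broken) = 4×424 + 1×625 + 1×419 = 2740
Σ(formed) = 1×D + 1×315 + 5×424 = 2435 + D
ΔH = Σ(broken) − Σ(formed) = (2740) − (2435 + D) = +305 − D
Setting this equal to −39 kJ gives D = 344 kJ/mol.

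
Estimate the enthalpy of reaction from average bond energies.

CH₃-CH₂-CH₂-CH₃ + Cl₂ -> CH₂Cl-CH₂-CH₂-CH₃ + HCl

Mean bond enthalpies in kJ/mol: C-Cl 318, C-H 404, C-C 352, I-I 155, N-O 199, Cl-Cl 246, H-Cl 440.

Bonds broken (reactants):
  C-C: 3 × 352 = 1056
  C-H: 10 × 404 = 4040
  Cl-Cl: 1 × 246 = 246
  Σ(broken) = 5342 kJ
Bonds formed (products):
  C-C: 3 × 352 = 1056
  C-Cl: 1 × 318 = 318
  C-H: 9 × 404 = 3636
  H-Cl: 1 × 440 = 440
  Σ(formed) = 5450 kJ
ΔH = Σ(broken) − Σ(formed) = 5342 − 5450 = −108 kJ

ΔH ≈ −108 kJ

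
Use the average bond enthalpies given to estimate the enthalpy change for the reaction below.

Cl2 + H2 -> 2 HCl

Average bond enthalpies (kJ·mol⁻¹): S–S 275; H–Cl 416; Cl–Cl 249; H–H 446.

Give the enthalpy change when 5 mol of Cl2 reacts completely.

ΔH = −685 kJ

Bonds broken (reactants):
  Cl–Cl: 1 × 249 = 249
  H–H: 1 × 446 = 446
  Σ(broken) = 695 kJ
Bonds formed (products):
  H–Cl: 2 × 416 = 832
  Σ(formed) = 832 kJ
ΔH = Σ(broken) − Σ(formed) = 695 − 832 = −137 kJ
For 5× the reaction as written: 5 × (−137) = −685 kJ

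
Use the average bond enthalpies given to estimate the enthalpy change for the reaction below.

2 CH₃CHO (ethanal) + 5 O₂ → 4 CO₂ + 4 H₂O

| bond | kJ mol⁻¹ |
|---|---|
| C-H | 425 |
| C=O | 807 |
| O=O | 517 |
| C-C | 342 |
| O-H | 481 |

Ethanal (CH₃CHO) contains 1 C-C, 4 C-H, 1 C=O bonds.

ΔH ≈ −2021 kJ

Bonds broken (reactants):
  C-C: 2 × 342 = 684
  C-H: 8 × 425 = 3400
  C=O: 2 × 807 = 1614
  O=O: 5 × 517 = 2585
  Σ(broken) = 8283 kJ
Bonds formed (products):
  C=O: 8 × 807 = 6456
  O-H: 8 × 481 = 3848
  Σ(formed) = 10304 kJ
ΔH = Σ(broken) − Σ(formed) = 8283 − 10304 = −2021 kJ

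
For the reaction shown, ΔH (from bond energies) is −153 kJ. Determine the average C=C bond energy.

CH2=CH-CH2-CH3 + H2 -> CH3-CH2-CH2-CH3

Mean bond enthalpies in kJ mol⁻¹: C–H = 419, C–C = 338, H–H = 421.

D(C=C) ≈ 602 kJ/mol

Let D be the C=C bond energy.
Σ(broken) = 2×338 + 8×419 + 1×D + 1×421 = 4449 + D
Σ(formed) = 3×338 + 10×419 = 5204
ΔH = Σ(broken) − Σ(formed) = (4449 + D) − (5204) = −755 + D
Setting this equal to −153 kJ gives D = 602 kJ/mol.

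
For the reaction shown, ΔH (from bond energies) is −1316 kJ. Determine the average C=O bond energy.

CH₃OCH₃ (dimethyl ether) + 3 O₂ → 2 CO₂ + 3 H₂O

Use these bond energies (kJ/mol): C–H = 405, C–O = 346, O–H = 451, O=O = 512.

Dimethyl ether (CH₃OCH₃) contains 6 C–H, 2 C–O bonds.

Let D be the C=O bond energy.
Σ(broken) = 6×405 + 2×346 + 3×512 = 4658
Σ(formed) = 4×D + 6×451 = 2706 + 4D
ΔH = Σ(broken) − Σ(formed) = (4658) − (2706 + 4D) = +1952 − 4D
Setting this equal to −1316 kJ gives 4D = 3268, so D = 817 kJ/mol.

D(C=O) ≈ 817 kJ/mol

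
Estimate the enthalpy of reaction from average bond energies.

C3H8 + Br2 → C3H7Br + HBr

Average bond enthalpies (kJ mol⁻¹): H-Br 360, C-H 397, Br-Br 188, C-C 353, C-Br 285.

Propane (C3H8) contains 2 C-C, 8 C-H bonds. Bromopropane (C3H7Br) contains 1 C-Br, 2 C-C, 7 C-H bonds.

ΔH ≈ −60 kJ

Bonds broken (reactants):
  Br-Br: 1 × 188 = 188
  C-C: 2 × 353 = 706
  C-H: 8 × 397 = 3176
  Σ(broken) = 4070 kJ
Bonds formed (products):
  C-Br: 1 × 285 = 285
  C-C: 2 × 353 = 706
  C-H: 7 × 397 = 2779
  H-Br: 1 × 360 = 360
  Σ(formed) = 4130 kJ
ΔH = Σ(broken) − Σ(formed) = 4070 − 4130 = −60 kJ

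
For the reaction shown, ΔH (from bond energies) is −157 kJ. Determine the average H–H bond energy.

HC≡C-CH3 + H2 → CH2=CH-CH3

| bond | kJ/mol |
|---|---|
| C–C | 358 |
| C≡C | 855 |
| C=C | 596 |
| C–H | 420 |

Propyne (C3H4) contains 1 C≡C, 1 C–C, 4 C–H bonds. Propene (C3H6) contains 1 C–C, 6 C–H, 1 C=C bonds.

Let D be the H–H bond energy.
Σ(broken) = 1×855 + 1×358 + 4×420 + 1×D = 2893 + D
Σ(formed) = 1×358 + 6×420 + 1×596 = 3474
ΔH = Σ(broken) − Σ(formed) = (2893 + D) − (3474) = −581 + D
Setting this equal to −157 kJ gives D = 424 kJ/mol.

D(H–H) ≈ 424 kJ/mol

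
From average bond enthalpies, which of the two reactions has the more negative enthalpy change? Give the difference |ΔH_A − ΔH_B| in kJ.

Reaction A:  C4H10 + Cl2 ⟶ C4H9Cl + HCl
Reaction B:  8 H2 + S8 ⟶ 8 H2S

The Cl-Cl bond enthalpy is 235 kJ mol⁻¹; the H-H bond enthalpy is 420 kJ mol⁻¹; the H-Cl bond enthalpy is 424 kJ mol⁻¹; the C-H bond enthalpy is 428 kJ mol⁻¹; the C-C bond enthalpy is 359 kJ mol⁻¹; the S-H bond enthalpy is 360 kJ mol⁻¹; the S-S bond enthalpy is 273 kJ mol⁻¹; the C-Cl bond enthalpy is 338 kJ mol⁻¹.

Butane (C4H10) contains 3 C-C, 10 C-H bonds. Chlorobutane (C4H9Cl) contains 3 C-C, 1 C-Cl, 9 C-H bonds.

Reaction B, by 117 kJ

Reaction A:
  Bonds broken (reactants):
    C-C: 3 × 359 = 1077
    C-H: 10 × 428 = 4280
    Cl-Cl: 1 × 235 = 235
    Σ(broken) = 5592 kJ
  Bonds formed (products):
    C-C: 3 × 359 = 1077
    C-Cl: 1 × 338 = 338
    C-H: 9 × 428 = 3852
    H-Cl: 1 × 424 = 424
    Σ(formed) = 5691 kJ
  ΔH_A = 5592 − 5691 = −99 kJ
Reaction B:
  Bonds broken (reactants):
    H-H: 8 × 420 = 3360
    S-S: 8 × 273 = 2184
    Σ(broken) = 5544 kJ
  Bonds formed (products):
    S-H: 16 × 360 = 5760
    Σ(formed) = 5760 kJ
  ΔH_B = 5544 − 5760 = −216 kJ
ΔH_A − ΔH_B = +117 kJ, so reaction B has the more negative ΔH; |ΔH_A − ΔH_B| = 117 kJ.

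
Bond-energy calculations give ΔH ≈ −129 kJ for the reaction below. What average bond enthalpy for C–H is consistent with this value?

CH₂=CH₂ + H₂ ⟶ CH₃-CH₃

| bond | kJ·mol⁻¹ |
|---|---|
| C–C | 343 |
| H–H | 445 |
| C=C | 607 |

Let D be the C–H bond energy.
Σ(broken) = 4×D + 1×607 + 1×445 = 1052 + 4D
Σ(formed) = 1×343 + 6×D = 343 + 6D
ΔH = Σ(broken) − Σ(formed) = (1052 + 4D) − (343 + 6D) = +709 − 2D
Setting this equal to −129 kJ gives 2D = 838, so D = 419 kJ/mol.

D(C–H) ≈ 419 kJ/mol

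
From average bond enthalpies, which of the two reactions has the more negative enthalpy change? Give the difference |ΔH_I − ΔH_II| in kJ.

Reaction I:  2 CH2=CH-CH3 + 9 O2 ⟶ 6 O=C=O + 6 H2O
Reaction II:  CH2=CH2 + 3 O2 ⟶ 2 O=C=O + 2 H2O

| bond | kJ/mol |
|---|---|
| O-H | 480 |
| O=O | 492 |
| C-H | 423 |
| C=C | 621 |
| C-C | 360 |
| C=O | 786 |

Reaction I:
  Bonds broken (reactants):
    C-C: 2 × 360 = 720
    C-H: 12 × 423 = 5076
    C=C: 2 × 621 = 1242
    O=O: 9 × 492 = 4428
    Σ(broken) = 11466 kJ
  Bonds formed (products):
    C=O: 12 × 786 = 9432
    O-H: 12 × 480 = 5760
    Σ(formed) = 15192 kJ
  ΔH_I = 11466 − 15192 = −3726 kJ
Reaction II:
  Bonds broken (reactants):
    C-H: 4 × 423 = 1692
    C=C: 1 × 621 = 621
    O=O: 3 × 492 = 1476
    Σ(broken) = 3789 kJ
  Bonds formed (products):
    C=O: 4 × 786 = 3144
    O-H: 4 × 480 = 1920
    Σ(formed) = 5064 kJ
  ΔH_II = 3789 − 5064 = −1275 kJ
ΔH_I − ΔH_II = −2451 kJ, so reaction I has the more negative ΔH; |ΔH_I − ΔH_II| = 2451 kJ.

Reaction I, by 2451 kJ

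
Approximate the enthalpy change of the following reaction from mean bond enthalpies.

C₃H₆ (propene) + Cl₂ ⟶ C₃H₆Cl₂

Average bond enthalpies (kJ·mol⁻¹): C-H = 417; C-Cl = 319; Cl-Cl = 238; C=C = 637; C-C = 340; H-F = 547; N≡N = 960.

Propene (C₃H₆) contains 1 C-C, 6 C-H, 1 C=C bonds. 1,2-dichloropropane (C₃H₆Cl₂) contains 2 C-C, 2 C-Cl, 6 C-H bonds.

ΔH ≈ −103 kJ

Bonds broken (reactants):
  C-C: 1 × 340 = 340
  C-H: 6 × 417 = 2502
  C=C: 1 × 637 = 637
  Cl-Cl: 1 × 238 = 238
  Σ(broken) = 3717 kJ
Bonds formed (products):
  C-C: 2 × 340 = 680
  C-Cl: 2 × 319 = 638
  C-H: 6 × 417 = 2502
  Σ(formed) = 3820 kJ
ΔH = Σ(broken) − Σ(formed) = 3717 − 3820 = −103 kJ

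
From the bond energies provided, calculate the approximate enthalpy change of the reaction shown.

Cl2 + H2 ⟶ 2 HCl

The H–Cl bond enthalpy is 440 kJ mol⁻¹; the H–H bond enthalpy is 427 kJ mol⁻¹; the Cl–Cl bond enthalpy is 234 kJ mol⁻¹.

Bonds broken (reactants):
  Cl–Cl: 1 × 234 = 234
  H–H: 1 × 427 = 427
  Σ(broken) = 661 kJ
Bonds formed (products):
  H–Cl: 2 × 440 = 880
  Σ(formed) = 880 kJ
ΔH = Σ(broken) − Σ(formed) = 661 − 880 = −219 kJ

ΔH ≈ −219 kJ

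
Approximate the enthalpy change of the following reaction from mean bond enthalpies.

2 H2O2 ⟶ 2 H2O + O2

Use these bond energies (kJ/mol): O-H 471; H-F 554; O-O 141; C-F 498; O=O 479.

Bonds broken (reactants):
  O-H: 4 × 471 = 1884
  O-O: 2 × 141 = 282
  Σ(broken) = 2166 kJ
Bonds formed (products):
  O-H: 4 × 471 = 1884
  O=O: 1 × 479 = 479
  Σ(formed) = 2363 kJ
ΔH = Σ(broken) − Σ(formed) = 2166 − 2363 = −197 kJ

ΔH ≈ −197 kJ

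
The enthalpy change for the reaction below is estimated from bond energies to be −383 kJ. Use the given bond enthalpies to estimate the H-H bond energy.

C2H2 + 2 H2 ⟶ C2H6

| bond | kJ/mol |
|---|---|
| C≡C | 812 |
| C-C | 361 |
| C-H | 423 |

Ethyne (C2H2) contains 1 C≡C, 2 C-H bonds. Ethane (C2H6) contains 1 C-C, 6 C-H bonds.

Let D be the H-H bond energy.
Σ(broken) = 1×812 + 2×423 + 2×D = 1658 + 2D
Σ(formed) = 1×361 + 6×423 = 2899
ΔH = Σ(broken) − Σ(formed) = (1658 + 2D) − (2899) = −1241 + 2D
Setting this equal to −383 kJ gives 2D = 858, so D = 429 kJ/mol.

D(H-H) ≈ 429 kJ/mol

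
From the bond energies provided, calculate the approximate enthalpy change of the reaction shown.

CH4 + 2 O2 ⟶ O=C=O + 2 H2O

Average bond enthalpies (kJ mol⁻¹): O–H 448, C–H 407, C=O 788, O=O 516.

ΔH ≈ −708 kJ

Bonds broken (reactants):
  C–H: 4 × 407 = 1628
  O=O: 2 × 516 = 1032
  Σ(broken) = 2660 kJ
Bonds formed (products):
  C=O: 2 × 788 = 1576
  O–H: 4 × 448 = 1792
  Σ(formed) = 3368 kJ
ΔH = Σ(broken) − Σ(formed) = 2660 − 3368 = −708 kJ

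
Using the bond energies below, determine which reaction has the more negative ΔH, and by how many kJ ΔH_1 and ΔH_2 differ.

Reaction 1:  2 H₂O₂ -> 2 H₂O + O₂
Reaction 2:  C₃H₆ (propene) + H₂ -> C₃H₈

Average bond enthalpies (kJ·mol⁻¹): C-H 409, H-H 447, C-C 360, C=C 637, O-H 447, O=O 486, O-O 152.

Reaction 1, by 88 kJ

Reaction 1:
  Bonds broken (reactants):
    O-H: 4 × 447 = 1788
    O-O: 2 × 152 = 304
    Σ(broken) = 2092 kJ
  Bonds formed (products):
    O-H: 4 × 447 = 1788
    O=O: 1 × 486 = 486
    Σ(formed) = 2274 kJ
  ΔH_1 = 2092 − 2274 = −182 kJ
Reaction 2:
  Bonds broken (reactants):
    C-C: 1 × 360 = 360
    C-H: 6 × 409 = 2454
    C=C: 1 × 637 = 637
    H-H: 1 × 447 = 447
    Σ(broken) = 3898 kJ
  Bonds formed (products):
    C-C: 2 × 360 = 720
    C-H: 8 × 409 = 3272
    Σ(formed) = 3992 kJ
  ΔH_2 = 3898 − 3992 = −94 kJ
ΔH_1 − ΔH_2 = −88 kJ, so reaction 1 has the more negative ΔH; |ΔH_1 − ΔH_2| = 88 kJ.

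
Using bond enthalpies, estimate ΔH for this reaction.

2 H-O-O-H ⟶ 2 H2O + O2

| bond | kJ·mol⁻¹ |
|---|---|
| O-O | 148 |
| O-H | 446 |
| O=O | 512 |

ΔH ≈ −216 kJ

Bonds broken (reactants):
  O-H: 4 × 446 = 1784
  O-O: 2 × 148 = 296
  Σ(broken) = 2080 kJ
Bonds formed (products):
  O-H: 4 × 446 = 1784
  O=O: 1 × 512 = 512
  Σ(formed) = 2296 kJ
ΔH = Σ(broken) − Σ(formed) = 2080 − 2296 = −216 kJ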